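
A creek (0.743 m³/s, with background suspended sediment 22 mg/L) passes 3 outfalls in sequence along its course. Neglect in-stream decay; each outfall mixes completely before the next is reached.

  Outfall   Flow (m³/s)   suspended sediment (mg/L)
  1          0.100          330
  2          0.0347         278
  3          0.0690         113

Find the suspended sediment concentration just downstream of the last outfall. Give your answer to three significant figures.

After outfall 1: Q = 0.7430 + 0.1000 = 0.8430 m³/s; C = (0.7430·22.00 + 0.1000·330.0)/0.8430 = 58.54 mg/L.
After outfall 2: Q = 0.8430 + 0.03470 = 0.8777 m³/s; C = (0.8430·58.54 + 0.03470·278.0)/0.8777 = 67.21 mg/L.
After outfall 3: Q = 0.8777 + 0.06900 = 0.9467 m³/s; C = (0.8777·67.21 + 0.06900·113.0)/0.9467 = 70.55 mg/L.

70.5 mg/L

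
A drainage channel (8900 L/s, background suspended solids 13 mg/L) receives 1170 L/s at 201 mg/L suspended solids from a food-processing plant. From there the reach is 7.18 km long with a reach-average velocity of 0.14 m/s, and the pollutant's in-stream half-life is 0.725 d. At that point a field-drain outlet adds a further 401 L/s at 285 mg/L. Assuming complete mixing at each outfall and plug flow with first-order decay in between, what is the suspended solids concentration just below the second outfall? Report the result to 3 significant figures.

Mixed concentration C = ΣQC/ΣQ = (8900·13.00 + 1170·201.0) / 10070 = 350900/10070 = 34.84 mg/L; combined flow 10070 L/s.
Travel time t = 7.18·1000 / 0.14 = 51290 s = 14.25 h.
Half-life 0.725 d → k = ln 2 / 0.725 = 0.9561 d⁻¹.
After decay, C = 34.84 × e^(−kt) = 34.84 × 0.5669 = 19.75 mg/L.
At the second outfall, C = (10070·19.75 + 401.0·285.0) / (10070 + 401.0) = 29.91 mg/L.

29.9 mg/L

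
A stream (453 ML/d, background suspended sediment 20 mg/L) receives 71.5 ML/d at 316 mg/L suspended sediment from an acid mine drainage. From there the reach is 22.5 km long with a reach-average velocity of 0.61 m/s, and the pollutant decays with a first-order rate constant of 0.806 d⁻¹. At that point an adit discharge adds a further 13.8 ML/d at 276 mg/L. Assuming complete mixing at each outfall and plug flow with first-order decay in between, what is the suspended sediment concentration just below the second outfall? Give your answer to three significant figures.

Conservation of mass: C = (453.0·20.00 + 71.50·316.0) / 524.5 = 31650/524.5 = 60.35 mg/L; combined flow 524.5 ML/d.
Travel time t = 22.5·1000 / 0.61 = 36890 s = 10.25 h.
After decay, C = 60.35 × e^(−kt) = 60.35 × 0.7089 = 42.78 mg/L.
At the second outfall, C = (524.5·42.78 + 13.80·276.0) / (524.5 + 13.80) = 48.76 mg/L.

48.8 mg/L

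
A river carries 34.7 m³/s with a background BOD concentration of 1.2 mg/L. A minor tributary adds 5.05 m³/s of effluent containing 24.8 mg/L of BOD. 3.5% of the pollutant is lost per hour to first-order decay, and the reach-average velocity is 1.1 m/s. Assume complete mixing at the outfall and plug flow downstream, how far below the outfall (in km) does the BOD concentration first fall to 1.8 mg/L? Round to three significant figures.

Mass balance: C = (34.70·1.200 + 5.050·24.80) / 39.75 = 166.9/39.75 = 4.198 mg/L.
3.5%/h lost → k = −ln(1 − 0.035) = 0.03563 h⁻¹.
Set 4.198·exp(−k·t) = 1.8 → t = ln(4.198/1.8)/k = 85570 s = 23.77 h.
Distance = v·t = 1.1·85570 = 94130 m = 94.13 km.

94.1 km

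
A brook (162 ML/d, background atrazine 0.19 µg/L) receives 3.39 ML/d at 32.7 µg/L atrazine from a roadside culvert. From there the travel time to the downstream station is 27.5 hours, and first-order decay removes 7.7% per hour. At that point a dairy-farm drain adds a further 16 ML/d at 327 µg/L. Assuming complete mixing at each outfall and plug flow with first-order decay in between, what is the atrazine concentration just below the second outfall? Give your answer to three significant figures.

After mixing, C = (162.0·0.1900 + 3.390·32.70) / 165.4 = 141.6/165.4 = 0.8564 µg/L; combined flow 165.4 ML/d.
7.7%/h lost → k = −ln(1 − 0.077) = 0.08013 h⁻¹.
Applying C = C₀e^(−kt): 0.8564 × 0.1104 = 0.09456 µg/L.
At the second outfall, C = (165.4·0.09456 + 16.00·327.0) / (165.4 + 16.00) = 28.93 µg/L.

28.9 µg/L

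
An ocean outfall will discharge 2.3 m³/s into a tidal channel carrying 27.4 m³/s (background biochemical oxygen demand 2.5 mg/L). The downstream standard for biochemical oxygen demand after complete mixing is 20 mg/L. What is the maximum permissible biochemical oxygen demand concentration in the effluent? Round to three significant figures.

At the limit, (Qr·Cr + Qe·Cₑ)/(Qr + Qe) = 20:
Cₑ = (29.70·20 − 27.40·2.500) / 2.300 = 228.5 mg/L.

228 mg/L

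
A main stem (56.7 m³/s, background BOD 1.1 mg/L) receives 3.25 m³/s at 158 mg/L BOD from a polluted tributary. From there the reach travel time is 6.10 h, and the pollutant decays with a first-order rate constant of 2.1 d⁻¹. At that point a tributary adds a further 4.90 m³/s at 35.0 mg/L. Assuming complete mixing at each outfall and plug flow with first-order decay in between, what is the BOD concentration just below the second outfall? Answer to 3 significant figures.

7.85 mg/L

Mixed concentration C = ΣQC/ΣQ = (56.70·1.100 + 3.250·158.0) / 59.95 = 575.9/59.95 = 9.606 mg/L; combined flow 59.95 m³/s.
Decay over the reach: 9.606·exp(−kt) = 9.606·0.5864 = 5.633 mg/L.
Second outfall: C = (59.95·5.633 + 4.900·35.00)/64.85 = 7.852 mg/L.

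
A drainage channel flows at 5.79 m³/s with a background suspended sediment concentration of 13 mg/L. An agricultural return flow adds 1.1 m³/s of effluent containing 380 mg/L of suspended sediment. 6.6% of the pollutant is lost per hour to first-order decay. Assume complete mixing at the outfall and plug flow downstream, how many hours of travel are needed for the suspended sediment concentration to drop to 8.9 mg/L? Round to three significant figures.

30.5 h

Mass balance: C = (5.790·13.00 + 1.100·380.0) / 6.890 = 493.3/6.890 = 71.59 mg/L.
6.6%/h lost → k = −ln(1 − 0.066) = 0.06828 h⁻¹.
71.59·exp(−k·t) = 8.9 → t = ln(71.59/8.9)/k = 109900 s = 30.54 h.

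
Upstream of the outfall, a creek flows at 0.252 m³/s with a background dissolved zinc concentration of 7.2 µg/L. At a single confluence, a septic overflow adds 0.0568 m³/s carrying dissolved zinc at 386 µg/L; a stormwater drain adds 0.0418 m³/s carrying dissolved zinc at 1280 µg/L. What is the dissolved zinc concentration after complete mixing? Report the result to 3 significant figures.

220 µg/L

Mass balance: C = (0.2520·7.200 + 0.05680·386.0 + 0.04180·1280) / 0.3506 = 77.24/0.3506 = 220.3 µg/L.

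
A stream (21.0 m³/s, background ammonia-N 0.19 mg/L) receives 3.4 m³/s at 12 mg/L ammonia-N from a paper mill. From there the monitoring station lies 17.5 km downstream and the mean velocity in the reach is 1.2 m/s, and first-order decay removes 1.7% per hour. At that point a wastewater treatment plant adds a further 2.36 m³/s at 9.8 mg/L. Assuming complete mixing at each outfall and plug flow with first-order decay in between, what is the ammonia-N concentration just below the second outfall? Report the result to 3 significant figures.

Conservation of mass: C = (21.00·0.1900 + 3.400·12.00) / 24.40 = 44.79/24.40 = 1.836 mg/L; combined flow 24.40 m³/s.
Travel time t = 17.5·1000 / 1.2 = 14580 s = 4.051 h.
1.7%/h lost → k = −ln(1 − 0.017) = 0.01715 h⁻¹.
After decay, C = 1.836 × e^(−kt) = 1.836 × 0.9329 = 1.712 mg/L.
Second outfall: C = (24.40·1.712 + 2.360·9.800)/26.76 = 2.426 mg/L.

2.43 mg/L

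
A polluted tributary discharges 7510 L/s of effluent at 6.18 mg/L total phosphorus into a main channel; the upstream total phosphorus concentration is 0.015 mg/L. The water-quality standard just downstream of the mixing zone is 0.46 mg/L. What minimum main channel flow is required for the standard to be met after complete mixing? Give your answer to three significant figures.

Set C_mix = 0.46: (Q·0.01500 + 7510·6.180) / (Q + 7510) = 0.46
→ Q = 7510·(6.180 − 0.46)/(0.46 − 0.01500) = 96530 L/s.

96500 L/s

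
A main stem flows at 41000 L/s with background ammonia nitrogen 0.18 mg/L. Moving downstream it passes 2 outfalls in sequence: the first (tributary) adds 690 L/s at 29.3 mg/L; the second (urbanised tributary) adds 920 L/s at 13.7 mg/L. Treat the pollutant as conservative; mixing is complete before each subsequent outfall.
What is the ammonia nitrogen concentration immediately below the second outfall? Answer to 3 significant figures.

After outfall 1: Q = 41000 + 690.0 = 41690 L/s; C = (41000·0.1800 + 690.0·29.30)/41690 = 0.6620 mg/L.
After outfall 2: Q = 41690 + 920.0 = 42610 L/s; C = (41690·0.6620 + 920.0·13.70)/42610 = 0.9435 mg/L.

0.943 mg/L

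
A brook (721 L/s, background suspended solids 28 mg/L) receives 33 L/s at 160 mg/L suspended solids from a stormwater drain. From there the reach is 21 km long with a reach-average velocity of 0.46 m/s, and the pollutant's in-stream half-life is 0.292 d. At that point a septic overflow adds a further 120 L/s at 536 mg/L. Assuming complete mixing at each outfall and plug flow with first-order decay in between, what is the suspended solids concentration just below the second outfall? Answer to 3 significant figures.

After mixing, C = (721.0·28.00 + 33.00·160.0) / 754.0 = 25470/754.0 = 33.78 mg/L; combined flow 754.0 L/s.
Travel time t = 21·1000 / 0.46 = 45650 s = 12.68 h.
Half-life 0.292 d → k = ln 2 / 0.292 = 2.374 d⁻¹.
Applying C = C₀e^(−kt): 33.78 × 0.2853 = 9.636 mg/L.
Second outfall: C = (754.0·9.636 + 120.0·536.0)/874.0 = 81.91 mg/L.

81.9 mg/L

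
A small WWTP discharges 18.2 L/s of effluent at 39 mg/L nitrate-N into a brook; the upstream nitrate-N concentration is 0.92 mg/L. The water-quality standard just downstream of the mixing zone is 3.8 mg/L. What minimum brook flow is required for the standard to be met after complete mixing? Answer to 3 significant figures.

222 L/s

Set C_mix = 3.8: (Q·0.9200 + 18.20·39.00) / (Q + 18.20) = 3.8
→ Q = 18.20·(39.00 − 3.8)/(3.8 − 0.9200) = 222.4 L/s.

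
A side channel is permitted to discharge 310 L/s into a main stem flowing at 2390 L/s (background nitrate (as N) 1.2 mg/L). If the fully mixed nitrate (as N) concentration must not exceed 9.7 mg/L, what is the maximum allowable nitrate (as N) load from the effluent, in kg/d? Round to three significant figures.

Mass balance at the limit: 2390·1.200 + 310.0·Cₑ = 2700·9.7 → Cₑ = 75.23 mg/L.
310.0 L/s = 0.3100 m³/s. Load = 0.3100 m³/s × 75.23 g/m³ × 86 400 s/d = 2015 kg/d.

2020 kg/d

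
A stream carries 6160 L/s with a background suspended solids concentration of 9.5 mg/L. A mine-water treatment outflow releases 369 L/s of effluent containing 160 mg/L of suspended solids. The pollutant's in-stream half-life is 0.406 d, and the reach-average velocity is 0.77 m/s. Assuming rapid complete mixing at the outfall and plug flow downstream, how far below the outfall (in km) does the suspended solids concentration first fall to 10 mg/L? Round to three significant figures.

Mass balance: C = (6160·9.500 + 369.0·160.0) / 6529 = 117600/6529 = 18.01 mg/L.
Half-life 0.406 d → k = ln 2 / 0.406 = 1.707 d⁻¹.
Set 18.01·exp(−k·t) = 10 → t = ln(18.01/10)/k = 29760 s = 8.267 h.
Distance = v·t = 0.77·29760 = 22920 m = 22.92 km.

22.9 km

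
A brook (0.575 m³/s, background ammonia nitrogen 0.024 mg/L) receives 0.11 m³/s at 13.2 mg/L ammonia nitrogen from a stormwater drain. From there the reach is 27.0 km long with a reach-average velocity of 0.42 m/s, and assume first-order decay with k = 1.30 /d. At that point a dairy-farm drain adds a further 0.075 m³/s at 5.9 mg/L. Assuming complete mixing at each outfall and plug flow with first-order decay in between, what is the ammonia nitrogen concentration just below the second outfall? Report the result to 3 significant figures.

1.32 mg/L

Conservation of mass: C = (0.5750·0.02400 + 0.1100·13.20) / 0.6850 = 1.466/0.6850 = 2.140 mg/L; combined flow 0.6850 m³/s.
Travel time t = 27.0·1000 / 0.42 = 64290 s = 17.86 h.
Applying C = C₀e^(−kt): 2.140 × 0.3801 = 0.8134 mg/L.
Second outfall: C = (0.6850·0.8134 + 0.07500·5.900)/0.7600 = 1.315 mg/L.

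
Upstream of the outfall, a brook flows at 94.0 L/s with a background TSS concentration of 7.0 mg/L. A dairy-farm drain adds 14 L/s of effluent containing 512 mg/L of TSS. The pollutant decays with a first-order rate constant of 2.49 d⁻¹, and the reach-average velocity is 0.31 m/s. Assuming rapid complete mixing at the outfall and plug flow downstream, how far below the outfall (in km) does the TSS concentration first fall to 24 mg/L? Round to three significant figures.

After mixing, C = (94.00·7.000 + 14.00·512.0) / 108.0 = 7826/108.0 = 72.46 mg/L.
Set 72.46·exp(−k·t) = 24 → t = ln(72.46/24)/k = 38340 s = 10.65 h.
Distance = v·t = 0.31·38340 = 11890 m = 11.89 km.

11.9 km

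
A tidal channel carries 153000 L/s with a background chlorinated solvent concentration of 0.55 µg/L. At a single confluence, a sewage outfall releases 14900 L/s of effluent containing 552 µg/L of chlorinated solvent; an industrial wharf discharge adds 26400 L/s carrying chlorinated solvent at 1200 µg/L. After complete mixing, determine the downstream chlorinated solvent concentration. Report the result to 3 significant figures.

206 µg/L

Mass balance: C = (153000·0.5500 + 14900·552.0 + 26400·1200) / 194300 = 39990000/194300 = 205.8 µg/L.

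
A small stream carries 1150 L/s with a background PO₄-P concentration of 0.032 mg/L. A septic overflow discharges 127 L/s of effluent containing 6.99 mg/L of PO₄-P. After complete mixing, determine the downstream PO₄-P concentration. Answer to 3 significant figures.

After mixing, C = (1150·0.03200 + 127.0·6.990) / 1277 = 924.5/1277 = 0.7240 mg/L.

0.724 mg/L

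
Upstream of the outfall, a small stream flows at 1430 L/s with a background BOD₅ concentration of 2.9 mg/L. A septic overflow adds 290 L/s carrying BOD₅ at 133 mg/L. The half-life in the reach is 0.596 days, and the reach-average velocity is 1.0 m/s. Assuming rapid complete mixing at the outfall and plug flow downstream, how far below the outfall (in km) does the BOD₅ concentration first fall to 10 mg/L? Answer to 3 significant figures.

67.6 km

Flow-weighted average: C = (1430·2.900 + 290.0·133.0) / 1720 = 42720/1720 = 24.84 mg/L.
Half-life 0.596 d → k = ln 2 / 0.596 = 1.163 d⁻¹.
Set 24.84·exp(−k·t) = 10 → t = ln(24.84/10)/k = 67580 s = 18.77 h.
Distance = v·t = 1.0·67580 = 67580 m = 67.58 km.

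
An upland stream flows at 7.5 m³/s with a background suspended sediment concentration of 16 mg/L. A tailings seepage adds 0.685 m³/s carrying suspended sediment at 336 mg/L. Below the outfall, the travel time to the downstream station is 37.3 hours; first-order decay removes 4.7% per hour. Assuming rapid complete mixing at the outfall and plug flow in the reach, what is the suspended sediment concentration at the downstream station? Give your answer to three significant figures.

After mixing, C = (7.500·16.00 + 0.6850·336.0) / 8.185 = 350.2/8.185 = 42.78 mg/L.
4.7%/h lost → k = −ln(1 − 0.047) = 0.04814 h⁻¹.
Decay over the reach: 42.78·exp(−kt) = 42.78·0.1660 = 7.103 mg/L.

7.10 mg/L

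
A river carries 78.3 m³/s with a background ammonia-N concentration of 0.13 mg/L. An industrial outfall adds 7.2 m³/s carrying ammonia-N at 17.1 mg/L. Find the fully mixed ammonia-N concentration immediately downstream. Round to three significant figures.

Flow-weighted average: C = (78.30·0.1300 + 7.200·17.10) / 85.50 = 133.3/85.50 = 1.559 mg/L.

1.56 mg/L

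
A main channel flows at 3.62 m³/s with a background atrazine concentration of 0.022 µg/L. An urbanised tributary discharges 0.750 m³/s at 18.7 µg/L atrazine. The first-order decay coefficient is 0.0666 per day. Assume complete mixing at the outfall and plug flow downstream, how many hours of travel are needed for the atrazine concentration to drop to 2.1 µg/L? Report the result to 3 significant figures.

After mixing, C = (3.620·0.02200 + 0.7500·18.70) / 4.370 = 14.10/4.370 = 3.228 µg/L.
3.228·exp(−k·t) = 2.1 → t = ln(3.228/2.1)/k = 557600 s = 154.9 h.

155 h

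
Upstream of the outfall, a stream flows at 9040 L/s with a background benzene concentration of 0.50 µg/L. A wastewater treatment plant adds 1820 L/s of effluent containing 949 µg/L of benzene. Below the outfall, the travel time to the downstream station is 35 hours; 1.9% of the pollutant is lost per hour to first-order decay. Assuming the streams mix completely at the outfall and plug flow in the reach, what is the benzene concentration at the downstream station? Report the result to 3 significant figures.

Mass balance: C = (9040·0.5000 + 1820·949.0) / 10860 = 1732000/10860 = 159.5 µg/L.
1.9%/h lost → k = −ln(1 − 0.019) = 0.01918 h⁻¹.
After decay, C = 159.5 × e^(−kt) = 159.5 × 0.5110 = 81.48 µg/L.

81.5 µg/L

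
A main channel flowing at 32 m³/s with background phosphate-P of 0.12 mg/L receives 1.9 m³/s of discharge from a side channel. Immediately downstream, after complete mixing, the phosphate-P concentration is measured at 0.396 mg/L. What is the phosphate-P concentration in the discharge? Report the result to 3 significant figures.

5.04 mg/L

Mass balance: 32.00·0.1200 + 1.900·Cₑ = 33.90·0.3960
→ Cₑ = (33.90·0.3960 − 32.00·0.1200) / 1.900 = 5.044 mg/L.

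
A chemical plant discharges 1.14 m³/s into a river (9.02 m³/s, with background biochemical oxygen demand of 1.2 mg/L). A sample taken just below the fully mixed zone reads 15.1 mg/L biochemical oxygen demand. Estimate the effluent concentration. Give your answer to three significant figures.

Mass balance: 9.020·1.200 + 1.140·Cₑ = 10.16·15.10
→ Cₑ = (10.16·15.10 − 9.020·1.200) / 1.140 = 125.1 mg/L.

125 mg/L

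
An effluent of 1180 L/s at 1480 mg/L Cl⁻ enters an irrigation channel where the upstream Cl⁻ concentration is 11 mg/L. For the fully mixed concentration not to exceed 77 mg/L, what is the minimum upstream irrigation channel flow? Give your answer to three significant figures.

25100 L/s

Set C_mix = 77: (Q·11.00 + 1180·1480) / (Q + 1180) = 77
→ Q = 1180·(1480 − 77)/(77 − 11.00) = 25080 L/s.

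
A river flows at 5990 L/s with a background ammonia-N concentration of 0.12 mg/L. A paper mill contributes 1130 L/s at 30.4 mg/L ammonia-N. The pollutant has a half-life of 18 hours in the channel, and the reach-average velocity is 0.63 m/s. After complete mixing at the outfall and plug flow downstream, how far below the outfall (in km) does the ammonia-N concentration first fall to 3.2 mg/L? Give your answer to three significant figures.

25.4 km

Mixed concentration C = ΣQC/ΣQ = (5990·0.1200 + 1130·30.40) / 7120 = 35070/7120 = 4.926 mg/L.
Half-life 18 h → k = ln 2 / 18 = 0.03851 h⁻¹ = 0.9242 d⁻¹.
Set 4.926·exp(−k·t) = 3.2 → t = ln(4.926/3.2)/k = 40320 s = 11.20 h.
Distance = v·t = 0.63·40320 = 25400 m = 25.40 km.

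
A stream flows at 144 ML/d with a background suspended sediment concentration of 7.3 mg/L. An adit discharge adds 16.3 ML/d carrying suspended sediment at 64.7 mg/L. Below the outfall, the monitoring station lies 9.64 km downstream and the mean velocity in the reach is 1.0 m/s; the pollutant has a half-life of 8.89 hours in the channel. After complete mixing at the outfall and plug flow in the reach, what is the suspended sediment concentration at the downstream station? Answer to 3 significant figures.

Flow-weighted average: C = (144.0·7.300 + 16.30·64.70) / 160.3 = 2106/160.3 = 13.14 mg/L.
Travel time t = 9.64·1000 / 1.0 = 9640 s = 2.678 h.
Half-life 8.89 h → k = ln 2 / 8.89 = 0.07797 h⁻¹ = 1.871 d⁻¹.
First-order decay: C = 13.14·exp(−k·t) = 13.14·0.8116 = 10.66 mg/L.

10.7 mg/L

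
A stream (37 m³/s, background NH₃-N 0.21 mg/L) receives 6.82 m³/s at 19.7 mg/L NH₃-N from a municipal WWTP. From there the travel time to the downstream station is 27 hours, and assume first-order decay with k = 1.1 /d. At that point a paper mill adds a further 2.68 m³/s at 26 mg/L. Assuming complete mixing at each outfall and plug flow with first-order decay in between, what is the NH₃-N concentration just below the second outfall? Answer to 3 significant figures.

Conservation of mass: C = (37.00·0.2100 + 6.820·19.70) / 43.82 = 142.1/43.82 = 3.243 mg/L; combined flow 43.82 m³/s.
After decay, C = 3.243 × e^(−kt) = 3.243 × 0.2901 = 0.9409 mg/L.
At the second outfall, C = (43.82·0.9409 + 2.680·26.00) / (43.82 + 2.680) = 2.385 mg/L.

2.39 mg/L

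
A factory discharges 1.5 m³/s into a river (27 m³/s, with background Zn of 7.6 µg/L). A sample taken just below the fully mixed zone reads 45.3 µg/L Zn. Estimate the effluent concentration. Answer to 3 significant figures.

724 µg/L

Mass balance: 27.00·7.600 + 1.500·Cₑ = 28.50·45.30
→ Cₑ = (28.50·45.30 − 27.00·7.600) / 1.500 = 723.9 µg/L.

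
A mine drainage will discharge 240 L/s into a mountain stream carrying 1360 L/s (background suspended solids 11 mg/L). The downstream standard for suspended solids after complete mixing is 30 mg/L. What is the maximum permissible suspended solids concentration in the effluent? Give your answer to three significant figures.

138 mg/L

At the limit, (Qr·Cr + Qe·Cₑ)/(Qr + Qe) = 30:
Cₑ = (1600·30 − 1360·11.00) / 240.0 = 137.7 mg/L.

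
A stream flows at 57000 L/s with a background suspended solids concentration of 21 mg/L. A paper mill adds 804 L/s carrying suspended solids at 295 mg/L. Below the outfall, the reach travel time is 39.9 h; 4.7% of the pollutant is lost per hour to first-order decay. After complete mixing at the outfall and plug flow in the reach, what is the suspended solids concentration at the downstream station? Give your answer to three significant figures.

3.63 mg/L

Flow-weighted average: C = (57000·21.00 + 804.0·295.0) / 57800 = 1434000/57800 = 24.81 mg/L.
4.7%/h lost → k = −ln(1 − 0.047) = 0.04814 h⁻¹.
Decay over the reach: 24.81·exp(−kt) = 24.81·0.1465 = 3.635 mg/L.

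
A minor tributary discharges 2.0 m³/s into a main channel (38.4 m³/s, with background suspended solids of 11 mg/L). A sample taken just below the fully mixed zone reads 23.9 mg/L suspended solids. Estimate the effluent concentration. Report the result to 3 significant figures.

272 mg/L

Mass balance: 38.40·11.00 + 2.000·Cₑ = 40.40·23.90
→ Cₑ = (40.40·23.90 − 38.40·11.00) / 2.000 = 271.6 mg/L.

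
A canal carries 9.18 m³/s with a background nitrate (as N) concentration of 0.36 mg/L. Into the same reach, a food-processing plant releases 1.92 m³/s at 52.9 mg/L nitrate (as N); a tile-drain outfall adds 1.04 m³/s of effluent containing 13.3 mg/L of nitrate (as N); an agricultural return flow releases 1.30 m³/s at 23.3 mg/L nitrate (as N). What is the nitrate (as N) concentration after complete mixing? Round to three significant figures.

Conservation of mass: C = (9.180·0.3600 + 1.920·52.90 + 1.040·13.30 + 1.300·23.30) / 13.44 = 149.0/13.44 = 11.09 mg/L.

11.1 mg/L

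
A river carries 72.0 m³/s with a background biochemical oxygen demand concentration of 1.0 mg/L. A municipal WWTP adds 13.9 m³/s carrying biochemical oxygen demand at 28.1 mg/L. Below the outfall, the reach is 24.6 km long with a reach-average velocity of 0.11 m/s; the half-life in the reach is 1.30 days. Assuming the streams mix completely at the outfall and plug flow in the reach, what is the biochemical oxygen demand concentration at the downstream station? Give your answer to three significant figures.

Flow-weighted average: C = (72.00·1.000 + 13.90·28.10) / 85.90 = 462.6/85.90 = 5.385 mg/L.
Travel time t = 24.6·1000 / 0.11 = 223600 s = 62.12 h.
Half-life 1.30 d → k = ln 2 / 1.30 = 0.5332 d⁻¹.
First-order decay: C = 5.385·exp(−k·t) = 5.385·0.2516 = 1.355 mg/L.

1.35 mg/L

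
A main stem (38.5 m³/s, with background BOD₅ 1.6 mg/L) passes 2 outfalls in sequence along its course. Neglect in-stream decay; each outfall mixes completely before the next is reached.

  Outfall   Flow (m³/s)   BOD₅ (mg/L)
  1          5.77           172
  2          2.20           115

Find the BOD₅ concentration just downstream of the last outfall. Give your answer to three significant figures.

28.1 mg/L

After outfall 1: Q = 38.50 + 5.770 = 44.27 m³/s; C = (38.50·1.600 + 5.770·172.0)/44.27 = 23.81 mg/L.
After outfall 2: Q = 44.27 + 2.200 = 46.47 m³/s; C = (44.27·23.81 + 2.200·115.0)/46.47 = 28.13 mg/L.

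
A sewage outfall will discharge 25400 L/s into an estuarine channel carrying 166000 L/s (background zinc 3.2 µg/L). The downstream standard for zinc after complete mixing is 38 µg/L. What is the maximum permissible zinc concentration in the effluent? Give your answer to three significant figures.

At the limit, (Qr·Cr + Qe·Cₑ)/(Qr + Qe) = 38:
Cₑ = (191400·38 − 166000·3.200) / 25400 = 265.4 µg/L.

265 µg/L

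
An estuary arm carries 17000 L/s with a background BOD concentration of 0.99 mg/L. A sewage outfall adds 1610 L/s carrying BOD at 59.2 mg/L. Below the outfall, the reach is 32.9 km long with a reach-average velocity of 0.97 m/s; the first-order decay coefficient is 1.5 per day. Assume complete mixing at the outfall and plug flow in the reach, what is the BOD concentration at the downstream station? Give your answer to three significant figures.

Mixed concentration C = ΣQC/ΣQ = (17000·0.9900 + 1610·59.20) / 18610 = 112100/18610 = 6.026 mg/L.
Travel time t = 32.9·1000 / 0.97 = 33920 s = 9.422 h.
First-order decay: C = 6.026·exp(−k·t) = 6.026·0.5550 = 3.344 mg/L.

3.34 mg/L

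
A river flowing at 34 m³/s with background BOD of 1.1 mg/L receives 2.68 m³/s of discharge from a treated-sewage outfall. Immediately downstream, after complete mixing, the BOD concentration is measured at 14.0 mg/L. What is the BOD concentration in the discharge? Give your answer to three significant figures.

178 mg/L

Mass balance: 34.00·1.100 + 2.680·Cₑ = 36.68·14.00
→ Cₑ = (36.68·14.00 − 34.00·1.100) / 2.680 = 177.7 mg/L.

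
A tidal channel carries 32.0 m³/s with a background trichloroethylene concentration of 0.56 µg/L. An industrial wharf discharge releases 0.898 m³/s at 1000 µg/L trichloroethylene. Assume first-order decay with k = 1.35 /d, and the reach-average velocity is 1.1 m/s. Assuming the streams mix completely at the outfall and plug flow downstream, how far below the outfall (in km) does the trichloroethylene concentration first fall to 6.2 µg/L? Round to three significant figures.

106 km

Conservation of mass: C = (32.00·0.5600 + 0.8980·1000) / 32.90 = 915.9/32.90 = 27.84 µg/L.
Set 27.84·exp(−k·t) = 6.2 → t = ln(27.84/6.2)/k = 96130 s = 26.70 h.
Distance = v·t = 1.1·96130 = 105700 m = 105.7 km.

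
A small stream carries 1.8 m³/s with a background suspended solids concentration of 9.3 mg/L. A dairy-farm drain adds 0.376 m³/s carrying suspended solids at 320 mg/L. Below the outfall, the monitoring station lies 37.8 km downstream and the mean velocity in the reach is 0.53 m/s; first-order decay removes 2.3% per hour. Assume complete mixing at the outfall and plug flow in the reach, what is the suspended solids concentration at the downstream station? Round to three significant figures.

39.7 mg/L

Flow-weighted average: C = (1.800·9.300 + 0.3760·320.0) / 2.176 = 137.1/2.176 = 62.99 mg/L.
Travel time t = 37.8·1000 / 0.53 = 71320 s = 19.81 h.
2.3%/h lost → k = −ln(1 − 0.023) = 0.02327 h⁻¹.
Applying C = C₀e^(−kt): 62.99 × 0.6307 = 39.72 mg/L.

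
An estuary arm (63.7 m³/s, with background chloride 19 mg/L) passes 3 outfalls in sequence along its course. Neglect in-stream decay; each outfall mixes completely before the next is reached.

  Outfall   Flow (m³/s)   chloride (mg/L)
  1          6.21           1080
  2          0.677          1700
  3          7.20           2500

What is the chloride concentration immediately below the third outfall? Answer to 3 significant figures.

Below outfall 1: Q → 69.91 m³/s, C = (63.70·19.00 + 6.210·1080)/69.91 = 113.2 mg/L.
Below outfall 2: Q → 70.59 m³/s, C = (69.91·113.2 + 0.6770·1700)/70.59 = 128.5 mg/L.
Below outfall 3: Q → 77.79 m³/s, C = (70.59·128.5 + 7.200·2500)/77.79 = 348.0 mg/L.

348 mg/L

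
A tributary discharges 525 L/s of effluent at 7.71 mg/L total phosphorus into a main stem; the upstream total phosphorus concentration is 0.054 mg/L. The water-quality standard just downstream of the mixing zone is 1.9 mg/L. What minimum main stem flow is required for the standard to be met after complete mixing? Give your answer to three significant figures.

Set C_mix = 1.9: (Q·0.05400 + 525.0·7.710) / (Q + 525.0) = 1.9
→ Q = 525.0·(7.710 − 1.9)/(1.9 − 0.05400) = 1652 L/s.

1650 L/s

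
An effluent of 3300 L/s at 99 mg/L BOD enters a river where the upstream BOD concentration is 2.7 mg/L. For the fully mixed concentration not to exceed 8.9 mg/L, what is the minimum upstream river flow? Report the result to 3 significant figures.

48000 L/s

Set C_mix = 8.9: (Q·2.700 + 3300·99.00) / (Q + 3300) = 8.9
→ Q = 3300·(99.00 − 8.9)/(8.9 − 2.700) = 47960 L/s.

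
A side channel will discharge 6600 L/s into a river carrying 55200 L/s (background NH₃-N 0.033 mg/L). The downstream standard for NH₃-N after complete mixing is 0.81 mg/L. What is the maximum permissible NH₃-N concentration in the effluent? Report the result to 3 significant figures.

At the limit, (Qr·Cr + Qe·Cₑ)/(Qr + Qe) = 0.81:
Cₑ = (61800·0.81 − 55200·0.03300) / 6600 = 7.309 mg/L.

7.31 mg/L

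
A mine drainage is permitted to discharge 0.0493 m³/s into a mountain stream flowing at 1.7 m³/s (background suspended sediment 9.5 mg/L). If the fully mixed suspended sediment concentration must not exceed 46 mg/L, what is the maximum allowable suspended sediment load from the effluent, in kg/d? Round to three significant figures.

Mass balance at the limit: 1.700·9.500 + 0.04930·Cₑ = 1.749·46 → Cₑ = 1305 mg/L.
Load = 0.04930 m³/s × 1305 g/m³ × 86 400 s/d = 5557 kg/d.

5560 kg/d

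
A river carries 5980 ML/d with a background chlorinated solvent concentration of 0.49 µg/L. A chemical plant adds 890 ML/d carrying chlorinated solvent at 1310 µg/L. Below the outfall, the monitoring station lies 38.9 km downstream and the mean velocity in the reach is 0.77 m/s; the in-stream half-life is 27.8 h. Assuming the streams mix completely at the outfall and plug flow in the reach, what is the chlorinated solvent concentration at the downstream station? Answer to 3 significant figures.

Mixed concentration C = ΣQC/ΣQ = (5980·0.4900 + 890.0·1310) / 6870 = 1169000/6870 = 170.1 µg/L.
Travel time t = 38.9·1000 / 0.77 = 50520 s = 14.03 h.
Half-life 27.8 h → k = ln 2 / 27.8 = 0.02493 h⁻¹ = 0.5984 d⁻¹.
Decay over the reach: 170.1·exp(−kt) = 170.1·0.7048 = 119.9 µg/L.

120 µg/L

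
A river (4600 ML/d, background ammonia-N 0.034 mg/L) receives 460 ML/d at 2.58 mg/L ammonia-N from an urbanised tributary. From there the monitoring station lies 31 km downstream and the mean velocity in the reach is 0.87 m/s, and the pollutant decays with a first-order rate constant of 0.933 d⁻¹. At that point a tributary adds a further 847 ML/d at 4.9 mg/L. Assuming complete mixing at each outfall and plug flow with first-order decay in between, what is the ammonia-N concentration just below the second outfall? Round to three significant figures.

Flow-weighted average: C = (4600·0.03400 + 460.0·2.580) / 5060 = 1343/5060 = 0.2655 mg/L; combined flow 5060 ML/d.
Travel time t = 31·1000 / 0.87 = 35630 s = 9.898 h.
Applying C = C₀e^(−kt): 0.2655 × 0.6806 = 0.1807 mg/L.
At the second outfall, C = (5060·0.1807 + 847.0·4.900) / (5060 + 847.0) = 0.8574 mg/L.

0.857 mg/L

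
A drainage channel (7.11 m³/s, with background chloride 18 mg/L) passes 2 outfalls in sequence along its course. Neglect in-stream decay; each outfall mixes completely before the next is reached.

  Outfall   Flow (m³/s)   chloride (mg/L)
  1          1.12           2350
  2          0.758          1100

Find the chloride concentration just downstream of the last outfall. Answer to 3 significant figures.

Outfall 1: combined Q = 8.230 m³/s; C = (7.110·18.00 + 1.120·2350)/8.230 = 335.4 mg/L.
Outfall 2: combined Q = 8.988 m³/s; C = (8.230·335.4 + 0.7580·1100)/8.988 = 399.8 mg/L.

400 mg/L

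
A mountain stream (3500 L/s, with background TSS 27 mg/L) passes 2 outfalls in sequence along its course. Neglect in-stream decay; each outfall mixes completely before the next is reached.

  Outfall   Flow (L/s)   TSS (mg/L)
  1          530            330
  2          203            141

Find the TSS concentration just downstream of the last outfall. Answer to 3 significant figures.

Outfall 1: combined Q = 4030 L/s; C = (3500·27.00 + 530.0·330.0)/4030 = 66.85 mg/L.
Outfall 2: combined Q = 4233 L/s; C = (4030·66.85 + 203.0·141.0)/4233 = 70.40 mg/L.

70.4 mg/L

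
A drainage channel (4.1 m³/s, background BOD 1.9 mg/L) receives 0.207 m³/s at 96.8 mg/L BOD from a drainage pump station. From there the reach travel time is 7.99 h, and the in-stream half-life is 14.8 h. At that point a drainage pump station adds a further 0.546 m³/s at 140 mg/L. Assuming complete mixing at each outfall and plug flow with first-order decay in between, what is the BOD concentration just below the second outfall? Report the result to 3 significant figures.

After mixing, C = (4.100·1.900 + 0.2070·96.80) / 4.307 = 27.83/4.307 = 6.461 mg/L; combined flow 4.307 m³/s.
Half-life 14.8 h → k = ln 2 / 14.8 = 0.04683 h⁻¹ = 1.124 d⁻¹.
Decay over the reach: 6.461·exp(−kt) = 6.461·0.6878 = 4.444 mg/L.
At the second outfall, C = (4.307·4.444 + 0.5460·140.0) / (4.307 + 0.5460) = 19.70 mg/L.

19.7 mg/L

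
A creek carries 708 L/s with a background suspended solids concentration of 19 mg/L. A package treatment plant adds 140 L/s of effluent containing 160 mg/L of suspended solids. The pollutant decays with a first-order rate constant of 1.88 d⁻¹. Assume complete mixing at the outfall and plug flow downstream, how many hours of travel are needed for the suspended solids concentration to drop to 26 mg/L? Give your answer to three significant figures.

6.21 h

After mixing, C = (708.0·19.00 + 140.0·160.0) / 848.0 = 35850/848.0 = 42.28 mg/L.
42.28·exp(−k·t) = 26 → t = ln(42.28/26)/k = 22340 s = 6.207 h.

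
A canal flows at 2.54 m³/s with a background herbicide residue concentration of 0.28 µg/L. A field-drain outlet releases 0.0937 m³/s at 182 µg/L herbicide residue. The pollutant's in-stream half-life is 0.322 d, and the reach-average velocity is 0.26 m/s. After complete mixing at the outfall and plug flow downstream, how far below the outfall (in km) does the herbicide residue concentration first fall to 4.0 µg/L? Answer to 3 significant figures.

5.45 km

Conservation of mass: C = (2.540·0.2800 + 0.09370·182.0) / 2.634 = 17.76/2.634 = 6.745 µg/L.
Half-life 0.322 d → k = ln 2 / 0.322 = 2.153 d⁻¹.
Set 6.745·exp(−k·t) = 4.0 → t = ln(6.745/4.0)/k = 20970 s = 5.826 h.
Distance = v·t = 0.26·20970 = 5453 m = 5.453 km.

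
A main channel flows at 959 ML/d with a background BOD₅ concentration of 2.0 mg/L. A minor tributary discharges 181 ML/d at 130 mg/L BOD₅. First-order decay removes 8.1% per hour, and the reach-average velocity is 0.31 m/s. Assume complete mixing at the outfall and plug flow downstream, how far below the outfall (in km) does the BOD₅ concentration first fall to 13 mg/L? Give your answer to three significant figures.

Flow-weighted average: C = (959.0·2.000 + 181.0·130.0) / 1140 = 25450/1140 = 22.32 mg/L.
8.1%/h lost → k = −ln(1 − 0.081) = 0.08447 h⁻¹.
Set 22.32·exp(−k·t) = 13 → t = ln(22.32/13)/k = 23040 s = 6.401 h.
Distance = v·t = 0.31·23040 = 7143 m = 7.143 km.

7.14 km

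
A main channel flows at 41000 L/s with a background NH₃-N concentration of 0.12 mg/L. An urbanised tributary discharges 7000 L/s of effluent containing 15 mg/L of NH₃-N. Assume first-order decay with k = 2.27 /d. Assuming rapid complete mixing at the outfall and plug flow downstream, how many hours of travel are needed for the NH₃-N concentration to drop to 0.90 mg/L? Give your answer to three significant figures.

After mixing, C = (41000·0.1200 + 7000·15.00) / 48000 = 109900/48000 = 2.290 mg/L.
2.290·exp(−k·t) = 0.90 → t = ln(2.290/0.90)/k = 35550 s = 9.874 h.

9.87 h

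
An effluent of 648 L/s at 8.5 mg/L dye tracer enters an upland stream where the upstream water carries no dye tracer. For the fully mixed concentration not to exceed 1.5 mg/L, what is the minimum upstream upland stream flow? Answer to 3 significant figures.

Set C_mix = 1.5: (Q·0 + 648.0·8.500) / (Q + 648.0) = 1.5
→ Q = 648.0·(8.500 − 1.5)/(1.5 − 0) = 3024 L/s.

3020 L/s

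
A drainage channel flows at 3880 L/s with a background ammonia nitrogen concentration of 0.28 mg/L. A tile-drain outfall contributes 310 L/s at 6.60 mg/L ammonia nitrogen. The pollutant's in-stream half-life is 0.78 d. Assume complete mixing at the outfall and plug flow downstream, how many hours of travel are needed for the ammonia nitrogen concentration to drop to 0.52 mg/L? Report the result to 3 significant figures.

Mass balance: C = (3880·0.2800 + 310.0·6.600) / 4190 = 3132/4190 = 0.7476 mg/L.
Half-life 0.78 d → k = ln 2 / 0.78 = 0.8887 d⁻¹.
0.7476·exp(−k·t) = 0.52 → t = ln(0.7476/0.52)/k = 35300 s = 9.804 h.

9.80 h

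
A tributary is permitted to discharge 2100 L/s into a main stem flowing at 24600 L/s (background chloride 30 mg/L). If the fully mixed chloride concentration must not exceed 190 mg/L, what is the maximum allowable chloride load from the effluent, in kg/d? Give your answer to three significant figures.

375000 kg/d

Mass balance at the limit: 24600·30.00 + 2100·Cₑ = 26700·190 → Cₑ = 2064 mg/L.
2100 L/s = 2.100 m³/s. Load = 2.100 m³/s × 2064 g/m³ × 86 400 s/d = 374500 kg/d.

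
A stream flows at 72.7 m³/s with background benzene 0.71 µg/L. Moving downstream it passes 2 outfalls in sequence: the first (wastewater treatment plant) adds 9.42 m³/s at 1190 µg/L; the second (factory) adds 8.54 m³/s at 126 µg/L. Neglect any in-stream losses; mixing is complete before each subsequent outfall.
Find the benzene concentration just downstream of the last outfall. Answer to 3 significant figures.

136 µg/L

Outfall 1: combined Q = 82.12 m³/s; C = (72.70·0.7100 + 9.420·1190)/82.12 = 137.1 µg/L.
Outfall 2: combined Q = 90.66 m³/s; C = (82.12·137.1 + 8.540·126.0)/90.66 = 136.1 µg/L.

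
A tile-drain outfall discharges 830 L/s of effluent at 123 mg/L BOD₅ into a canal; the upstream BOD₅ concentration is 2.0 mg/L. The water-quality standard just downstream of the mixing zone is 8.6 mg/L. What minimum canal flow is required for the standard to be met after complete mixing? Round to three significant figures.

14400 L/s

Set C_mix = 8.6: (Q·2.000 + 830.0·123.0) / (Q + 830.0) = 8.6
→ Q = 830.0·(123.0 − 8.6)/(8.6 − 2.000) = 14390 L/s.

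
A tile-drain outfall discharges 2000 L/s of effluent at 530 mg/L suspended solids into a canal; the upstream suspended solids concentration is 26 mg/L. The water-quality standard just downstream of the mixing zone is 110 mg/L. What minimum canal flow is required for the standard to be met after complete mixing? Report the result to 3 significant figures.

Set C_mix = 110: (Q·26.00 + 2000·530.0) / (Q + 2000) = 110
→ Q = 2000·(530.0 − 110)/(110 − 26.00) = 10000 L/s.

10000 L/s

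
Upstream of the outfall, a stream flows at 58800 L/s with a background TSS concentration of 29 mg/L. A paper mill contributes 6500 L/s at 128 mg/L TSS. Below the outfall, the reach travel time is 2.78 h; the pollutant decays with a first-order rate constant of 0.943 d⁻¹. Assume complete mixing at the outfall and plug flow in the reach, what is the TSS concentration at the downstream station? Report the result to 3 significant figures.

34.8 mg/L

Conservation of mass: C = (58800·29.00 + 6500·128.0) / 65300 = 2537000/65300 = 38.85 mg/L.
First-order decay: C = 38.85·exp(−k·t) = 38.85·0.8965 = 34.83 mg/L.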